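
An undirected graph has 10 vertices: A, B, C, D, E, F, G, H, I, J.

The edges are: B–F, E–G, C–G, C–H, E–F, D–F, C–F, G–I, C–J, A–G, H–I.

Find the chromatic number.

2

A and G are adjacent, so at least 2 colors are needed.
One proper 2-coloring: A=2, B=2, C=2, D=2, E=2, F=1, G=1, H=1, I=2, J=1. Each edge has distinct colors on its endpoints.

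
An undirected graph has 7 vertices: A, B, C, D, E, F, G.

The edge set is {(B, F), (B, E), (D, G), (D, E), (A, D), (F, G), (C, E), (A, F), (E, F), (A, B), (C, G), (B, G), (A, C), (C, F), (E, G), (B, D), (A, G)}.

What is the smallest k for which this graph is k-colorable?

B, D, E, G are mutually adjacent (a clique of size 4), so at least 4 colors are needed.
4 colors suffice: color 1 → {G}; color 2 → {A, E}; color 3 → {D, F}; color 4 → {B, C}. Each edge has distinct colors on its endpoints.

4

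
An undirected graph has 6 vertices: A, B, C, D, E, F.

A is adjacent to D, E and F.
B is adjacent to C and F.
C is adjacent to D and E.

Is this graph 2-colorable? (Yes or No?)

The cycle D-C-B-F-A-D has odd length 5, so it cannot be 2-colored; at least 3 colors are needed.
So 2 colors are not enough.

No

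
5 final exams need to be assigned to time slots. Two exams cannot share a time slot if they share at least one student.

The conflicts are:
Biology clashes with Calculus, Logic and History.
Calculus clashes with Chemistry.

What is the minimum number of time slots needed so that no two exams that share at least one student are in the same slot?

Calculus and Chemistry conflict, so at least 2 time slots are needed.
2 time slots suffice: time slot 1 → {Biology, Chemistry}; time slot 2 → {Calculus, Logic, History}. No two conflicting exams share a time slot.

2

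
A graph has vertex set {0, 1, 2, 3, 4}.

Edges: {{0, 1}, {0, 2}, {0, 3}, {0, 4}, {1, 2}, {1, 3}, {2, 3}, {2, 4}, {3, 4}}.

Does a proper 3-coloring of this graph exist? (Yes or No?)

No

0, 1, 2, 3 form a clique, so at least 4 colors are needed.
So 3 colors are not enough.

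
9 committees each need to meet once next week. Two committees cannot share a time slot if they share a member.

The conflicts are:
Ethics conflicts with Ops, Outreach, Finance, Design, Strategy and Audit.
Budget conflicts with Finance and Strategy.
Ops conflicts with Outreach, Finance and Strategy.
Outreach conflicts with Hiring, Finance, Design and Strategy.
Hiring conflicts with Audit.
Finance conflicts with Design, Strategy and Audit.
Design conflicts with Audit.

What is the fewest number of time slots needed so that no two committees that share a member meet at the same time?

Ethics, Ops, Outreach, Finance, Strategy are mutually in conflict, so at least 5 time slots are needed.
5 time slots suffice: time slot 1 → {Hiring, Finance}; time slot 2 → {Ethics, Budget}; time slot 3 → {Outreach, Audit}; time slot 4 → {Design, Strategy}; time slot 5 → {Ops}. Every pair that conflicts lands in different time slots.

5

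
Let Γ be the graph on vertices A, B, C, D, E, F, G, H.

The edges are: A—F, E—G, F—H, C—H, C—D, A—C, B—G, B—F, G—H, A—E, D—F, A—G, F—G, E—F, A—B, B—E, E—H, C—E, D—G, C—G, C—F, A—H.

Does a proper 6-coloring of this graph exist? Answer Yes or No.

Yes

The chromatic number is 6. A, C, E, F, G, H are mutually adjacent (a clique of size 6), so at least 6 colors are needed.
6 colors suffice: color 1 → {G}; color 2 → {F}; color 3 → {A, D}; color 4 → {E}; color 5 → {B, C}; color 6 → {H}.
That is already a proper 6-coloring.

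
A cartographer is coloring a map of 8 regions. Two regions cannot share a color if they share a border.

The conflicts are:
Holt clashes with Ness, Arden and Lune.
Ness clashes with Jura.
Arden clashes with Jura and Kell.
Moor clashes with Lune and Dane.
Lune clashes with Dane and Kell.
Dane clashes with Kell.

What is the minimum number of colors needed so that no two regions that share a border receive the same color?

3

Lune, Dane, Kell all conflict with each other, so at least 3 colors are needed.
One proper 3-coloring: Holt=2, Ness=1, Arden=1, Jura=2, Moor=2, Lune=1, Dane=3, Kell=2. Each listed conflict is separated.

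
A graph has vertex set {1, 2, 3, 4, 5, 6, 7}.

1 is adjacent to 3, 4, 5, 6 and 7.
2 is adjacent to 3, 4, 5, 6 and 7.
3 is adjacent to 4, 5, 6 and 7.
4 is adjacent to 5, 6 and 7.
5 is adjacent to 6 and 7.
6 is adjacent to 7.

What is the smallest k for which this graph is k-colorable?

2, 3, 4, 5, 6, 7 are pairwise adjacent (a clique of size 6), so at least 6 colors are needed.
6 colors suffice: color red → {3}; color blue → {6}; color green → {4}; color yellow → {7}; color purple → {5}; color orange → {1, 2}. Every edge joins two different colors.

6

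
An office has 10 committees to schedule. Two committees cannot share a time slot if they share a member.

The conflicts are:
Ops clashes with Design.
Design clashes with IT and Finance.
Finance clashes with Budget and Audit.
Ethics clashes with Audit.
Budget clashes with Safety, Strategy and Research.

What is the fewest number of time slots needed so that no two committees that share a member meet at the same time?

Budget and Research conflict, so at least 2 time slots are needed.
Using 2 time slots: Ops=2, Design=1, IT=2, Finance=2, Ethics=2, Budget=1, Safety=2, Strategy=2, Audit=1, Research=2. Each listed conflict is separated.

2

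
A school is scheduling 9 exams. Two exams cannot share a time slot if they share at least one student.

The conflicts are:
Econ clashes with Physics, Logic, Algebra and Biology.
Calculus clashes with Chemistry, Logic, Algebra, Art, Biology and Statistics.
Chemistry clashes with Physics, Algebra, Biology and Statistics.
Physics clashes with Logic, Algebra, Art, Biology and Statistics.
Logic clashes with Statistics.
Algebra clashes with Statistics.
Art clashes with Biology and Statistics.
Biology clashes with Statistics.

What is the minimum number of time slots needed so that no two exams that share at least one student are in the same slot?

4

Physics, Art, Biology, Statistics are mutually in conflict, so at least 4 time slots are needed.
4 time slots suffice: time slot 1 → {Calculus, Physics}; time slot 2 → {Econ, Statistics}; time slot 3 → {Logic, Algebra, Biology}; time slot 4 → {Chemistry, Art}. Each listed conflict is separated.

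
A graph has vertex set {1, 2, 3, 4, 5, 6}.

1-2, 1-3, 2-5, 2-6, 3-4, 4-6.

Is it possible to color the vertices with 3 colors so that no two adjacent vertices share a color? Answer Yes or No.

The chromatic number is 3. The cycle 2-1-3-4-6-2 has odd length 5, so it cannot be 2-colored; at least 3 colors are needed.
One proper 3-coloring: 1=blue, 2=red, 3=red, 4=green, 5=blue, 6=blue.
That is already a proper 3-coloring.

Yes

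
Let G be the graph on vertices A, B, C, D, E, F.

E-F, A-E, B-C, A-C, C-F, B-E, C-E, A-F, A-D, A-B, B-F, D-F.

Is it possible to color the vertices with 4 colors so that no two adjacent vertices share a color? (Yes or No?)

A, B, C, E, F form a clique, so at least 5 colors are needed.
So 4 colors are not enough.

No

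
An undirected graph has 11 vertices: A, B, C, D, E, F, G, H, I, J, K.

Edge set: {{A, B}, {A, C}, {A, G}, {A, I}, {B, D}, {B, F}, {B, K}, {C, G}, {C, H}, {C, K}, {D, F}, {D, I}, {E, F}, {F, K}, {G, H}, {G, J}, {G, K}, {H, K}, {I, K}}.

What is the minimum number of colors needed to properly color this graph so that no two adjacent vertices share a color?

4

C, G, H, K are pairwise adjacent (a clique of size 4), so at least 4 colors are needed.
4 colors suffice: A=1, B=3, C=3, D=1, E=1, F=2, G=2, H=4, I=2, J=1, K=1. Every edge joins two different colors.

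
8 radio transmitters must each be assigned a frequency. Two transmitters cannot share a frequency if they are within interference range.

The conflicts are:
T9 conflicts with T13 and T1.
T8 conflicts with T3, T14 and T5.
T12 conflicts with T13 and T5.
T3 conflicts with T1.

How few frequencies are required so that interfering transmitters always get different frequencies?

3

The cycle T5-T8-T3-T1-T9-T13-T12-T5 has odd length 7, so it cannot be 2-colored; at least 3 frequencies are needed.
3 frequencies suffice: frequency 1 → {T8, T13, T1}; frequency 2 → {T9, T12, T3, T14}; frequency 3 → {T5}. Every pair that conflicts lands in different frequencies.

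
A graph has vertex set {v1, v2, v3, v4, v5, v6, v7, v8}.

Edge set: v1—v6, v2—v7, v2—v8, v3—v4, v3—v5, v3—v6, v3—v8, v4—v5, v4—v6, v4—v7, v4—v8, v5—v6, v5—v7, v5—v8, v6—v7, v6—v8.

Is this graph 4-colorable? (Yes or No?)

No

v3, v4, v5, v6, v8 form a clique, so at least 5 colors are needed.
So 4 colors are not enough.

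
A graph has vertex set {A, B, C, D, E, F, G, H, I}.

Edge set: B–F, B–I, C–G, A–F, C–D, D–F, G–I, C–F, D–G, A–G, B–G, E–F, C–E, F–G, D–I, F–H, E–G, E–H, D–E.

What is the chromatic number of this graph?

C, D, E, F, G are pairwise adjacent (a clique of size 5), so at least 5 colors are needed.
5 colors suffice: color 1 → {G, H}; color 2 → {F, I}; color 3 → {A, B, D}; color 4 → {E}; color 5 → {C}. No two adjacent vertices share a color.

5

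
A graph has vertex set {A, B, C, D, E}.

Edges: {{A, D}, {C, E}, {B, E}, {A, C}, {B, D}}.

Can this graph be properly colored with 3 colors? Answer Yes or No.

Yes

The chromatic number is 3. The cycle C-E-B-D-A-C has odd length 5, so it cannot be 2-colored; at least 3 colors are needed.
3 colors suffice: color 1 → {A, B}; color 2 → {D, E}; color 3 → {C}.
That is already a proper 3-coloring.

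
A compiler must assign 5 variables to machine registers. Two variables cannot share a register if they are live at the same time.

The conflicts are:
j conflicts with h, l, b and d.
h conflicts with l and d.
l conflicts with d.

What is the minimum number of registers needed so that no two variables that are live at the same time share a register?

4

j, h, l, d pairwise conflict, so at least 4 registers are needed.
A valid assignment using 4 registers: j=1, h=4, l=3, b=2, d=2. No two conflicting variables share a register.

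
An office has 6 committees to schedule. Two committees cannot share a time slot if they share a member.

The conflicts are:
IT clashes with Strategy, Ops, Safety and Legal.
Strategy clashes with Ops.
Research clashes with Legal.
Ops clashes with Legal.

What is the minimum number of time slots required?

IT, Ops, Legal all conflict with each other, so at least 3 time slots are needed.
3 time slots suffice: time slot 1 → {IT, Research}; time slot 2 → {Ops, Safety}; time slot 3 → {Strategy, Legal}. Every pair that conflicts lands in different time slots.

3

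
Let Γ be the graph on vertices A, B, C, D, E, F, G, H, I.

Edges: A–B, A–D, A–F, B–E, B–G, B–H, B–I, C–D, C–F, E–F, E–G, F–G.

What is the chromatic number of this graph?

3

E, F, G form a triangle, so at least 3 colors are needed.
A valid assignment using 3 colors: A=2, B=1, C=2, D=1, E=3, F=1, G=2, H=2, I=2. Each edge has distinct colors on its endpoints.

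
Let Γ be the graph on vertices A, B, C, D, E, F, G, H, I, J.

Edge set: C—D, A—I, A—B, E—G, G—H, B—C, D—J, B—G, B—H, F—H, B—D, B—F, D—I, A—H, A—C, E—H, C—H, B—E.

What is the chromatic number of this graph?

A, B, C, H are pairwise adjacent (a clique of size 4), so at least 4 colors are needed.
4 colors suffice: color 1 → {B, I, J}; color 2 → {D, H}; color 3 → {A, F, G}; color 4 → {C, E}. No two adjacent vertices share a color.

4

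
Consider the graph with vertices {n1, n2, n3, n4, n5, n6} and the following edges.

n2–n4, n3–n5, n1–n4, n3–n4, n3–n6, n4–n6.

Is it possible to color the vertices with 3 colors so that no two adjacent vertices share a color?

The chromatic number is 3. n3, n4, n6 form a triangle, so at least 3 colors are needed.
A valid assignment using 3 colors: n1=B, n2=B, n3=B, n4=R, n5=R, n6=G.
That is already a proper 3-coloring.

Yes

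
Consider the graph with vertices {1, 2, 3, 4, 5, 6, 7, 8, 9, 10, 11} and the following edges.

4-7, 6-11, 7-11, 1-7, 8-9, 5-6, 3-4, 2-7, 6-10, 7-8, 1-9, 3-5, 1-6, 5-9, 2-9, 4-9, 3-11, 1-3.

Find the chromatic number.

2

7 and 8 are adjacent, so at least 2 colors are needed.
2 colors suffice: color a → {3, 6, 7, 9}; color b → {1, 2, 4, 5, 8, 10, 11}. Every edge joins two different colors.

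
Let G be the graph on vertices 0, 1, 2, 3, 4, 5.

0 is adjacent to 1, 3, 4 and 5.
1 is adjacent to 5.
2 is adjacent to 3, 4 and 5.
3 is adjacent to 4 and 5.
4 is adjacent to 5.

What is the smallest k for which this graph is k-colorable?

4

2, 3, 4, 5 form a clique, so at least 4 colors are needed.
A valid assignment using 4 colors: 0=yellow, 1=blue, 2=yellow, 3=blue, 4=green, 5=red. Every edge joins two different colors.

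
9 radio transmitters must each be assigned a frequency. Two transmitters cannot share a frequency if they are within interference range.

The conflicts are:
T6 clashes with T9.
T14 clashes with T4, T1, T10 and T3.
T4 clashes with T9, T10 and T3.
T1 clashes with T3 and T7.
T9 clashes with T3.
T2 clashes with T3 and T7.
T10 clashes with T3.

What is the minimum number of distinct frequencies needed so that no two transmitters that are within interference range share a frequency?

4

T14, T4, T10, T3 all conflict with each other, so at least 4 frequencies are needed.
4 frequencies suffice: frequency 1 → {T6, T3, T7}; frequency 2 → {T14, T9, T2}; frequency 3 → {T4, T1}; frequency 4 → {T10}. Every pair that conflicts lands in different frequencies.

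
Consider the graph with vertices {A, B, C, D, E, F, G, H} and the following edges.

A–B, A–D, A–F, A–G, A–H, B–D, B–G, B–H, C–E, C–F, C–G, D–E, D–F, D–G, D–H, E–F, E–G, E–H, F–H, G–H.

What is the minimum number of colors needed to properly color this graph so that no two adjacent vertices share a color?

A, B, D, G, H are pairwise adjacent (a clique of size 5), so at least 5 colors are needed.
5 colors suffice: A=yellow, B=purple, C=red, D=red, E=yellow, F=green, G=green, H=blue. Each edge has distinct colors on its endpoints.

5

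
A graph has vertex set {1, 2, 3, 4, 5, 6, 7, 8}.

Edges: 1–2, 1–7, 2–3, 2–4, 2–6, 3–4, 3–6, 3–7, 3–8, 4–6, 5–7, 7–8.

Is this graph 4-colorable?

The chromatic number is 4. 2, 3, 4, 6 are pairwise adjacent (a clique of size 4), so at least 4 colors are needed.
4 colors suffice: color red → {1, 3, 5}; color blue → {2, 7}; color green → {6, 8}; color yellow → {4}.
That is already a proper 4-coloring.

Yes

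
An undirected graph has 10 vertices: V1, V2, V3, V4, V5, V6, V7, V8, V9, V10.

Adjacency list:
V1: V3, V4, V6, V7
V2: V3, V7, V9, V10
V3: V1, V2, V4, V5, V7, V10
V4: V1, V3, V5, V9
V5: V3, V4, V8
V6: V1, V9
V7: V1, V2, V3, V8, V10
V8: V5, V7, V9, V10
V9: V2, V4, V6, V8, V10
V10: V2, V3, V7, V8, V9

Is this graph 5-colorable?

The chromatic number is 4. V2, V3, V7, V10 are mutually adjacent (a clique of size 4), so at least 4 colors are needed.
4 colors suffice: V1=3, V2=4, V3=1, V4=2, V5=3, V6=2, V7=2, V8=4, V9=1, V10=3.
Since 5 ≥ 4, a proper 5-coloring certainly exists.

Yes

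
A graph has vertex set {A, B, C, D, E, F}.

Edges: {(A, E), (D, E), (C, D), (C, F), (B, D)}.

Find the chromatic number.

C and F are adjacent, so at least 2 colors are needed.
One proper 2-coloring: A=1, B=2, C=2, D=1, E=2, F=1. No two adjacent vertices share a color.

2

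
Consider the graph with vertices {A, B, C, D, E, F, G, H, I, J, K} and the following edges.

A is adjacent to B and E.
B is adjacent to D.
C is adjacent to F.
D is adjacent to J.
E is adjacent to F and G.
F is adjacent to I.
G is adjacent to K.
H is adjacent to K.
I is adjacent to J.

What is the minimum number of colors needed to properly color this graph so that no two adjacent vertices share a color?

The cycle D-J-I-F-E-A-B-D has odd length 7, so it cannot be 2-colored; at least 3 colors are needed.
3 colors suffice: color 1 → {A, D, F, G, H}; color 2 → {B, C, E, I, K}; color 3 → {J}. Each edge has distinct colors on its endpoints.

3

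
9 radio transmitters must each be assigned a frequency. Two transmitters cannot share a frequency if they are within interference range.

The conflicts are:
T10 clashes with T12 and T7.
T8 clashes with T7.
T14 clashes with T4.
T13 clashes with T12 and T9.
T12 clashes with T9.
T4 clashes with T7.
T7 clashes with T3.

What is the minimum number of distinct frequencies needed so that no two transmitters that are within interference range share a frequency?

T13, T12, T9 are mutually in conflict, so at least 3 frequencies are needed.
3 frequencies suffice: frequency 1 → {T14, T12, T7}; frequency 2 → {T10, T8, T4, T9, T3}; frequency 3 → {T13}. Every pair that conflicts lands in different frequencies.

3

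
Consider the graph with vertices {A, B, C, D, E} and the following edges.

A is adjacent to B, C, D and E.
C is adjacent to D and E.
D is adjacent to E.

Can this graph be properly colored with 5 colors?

Yes

The chromatic number is 4. A, C, D, E form a clique, so at least 4 colors are needed.
4 colors suffice: A=red, B=blue, C=blue, D=yellow, E=green.
Since 5 ≥ 4, a proper 5-coloring certainly exists.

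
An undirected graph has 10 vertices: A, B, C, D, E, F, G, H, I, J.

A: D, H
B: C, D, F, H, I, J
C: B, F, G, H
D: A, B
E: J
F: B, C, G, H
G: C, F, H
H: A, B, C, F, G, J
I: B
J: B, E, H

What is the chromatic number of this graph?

4

B, C, F, H are mutually adjacent (a clique of size 4), so at least 4 colors are needed.
4 colors suffice: color 1 → {A, B, E, G}; color 2 → {D, H, I}; color 3 → {C, J}; color 4 → {F}. No two adjacent vertices share a color.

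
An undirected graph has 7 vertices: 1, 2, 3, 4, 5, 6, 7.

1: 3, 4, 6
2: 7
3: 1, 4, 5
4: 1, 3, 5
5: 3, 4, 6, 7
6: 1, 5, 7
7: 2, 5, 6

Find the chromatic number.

5, 6, 7 are mutually adjacent, so at least 3 colors are needed.
One proper 3-coloring: 1=red, 2=red, 3=blue, 4=green, 5=red, 6=green, 7=blue. Every edge joins two different colors.

3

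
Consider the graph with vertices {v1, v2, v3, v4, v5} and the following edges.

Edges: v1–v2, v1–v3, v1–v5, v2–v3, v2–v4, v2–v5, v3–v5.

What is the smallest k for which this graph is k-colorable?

4

v1, v2, v3, v5 are mutually adjacent (a clique of size 4), so at least 4 colors are needed.
One proper 4-coloring: v1=2, v2=1, v3=3, v4=2, v5=4. No two adjacent vertices share a color.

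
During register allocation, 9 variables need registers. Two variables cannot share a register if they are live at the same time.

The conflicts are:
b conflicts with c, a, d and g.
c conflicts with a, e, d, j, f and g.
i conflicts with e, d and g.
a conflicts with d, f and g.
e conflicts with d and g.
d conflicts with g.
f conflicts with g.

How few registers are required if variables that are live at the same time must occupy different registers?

b, c, a, d, g all conflict with each other, so at least 5 registers are needed.
5 registers suffice: b=5, c=1, i=1, a=4, e=4, d=3, j=2, f=3, g=2. Every pair that conflicts lands in different registers.

5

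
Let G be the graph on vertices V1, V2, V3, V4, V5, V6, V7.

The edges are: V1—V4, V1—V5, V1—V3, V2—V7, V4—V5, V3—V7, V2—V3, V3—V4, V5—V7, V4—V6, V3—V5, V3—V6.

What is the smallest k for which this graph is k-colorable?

4

V1, V3, V4, V5 are mutually adjacent (a clique of size 4), so at least 4 colors are needed.
4 colors suffice: color red → {V3}; color blue → {V2, V5, V6}; color green → {V4, V7}; color yellow → {V1}. Each edge has distinct colors on its endpoints.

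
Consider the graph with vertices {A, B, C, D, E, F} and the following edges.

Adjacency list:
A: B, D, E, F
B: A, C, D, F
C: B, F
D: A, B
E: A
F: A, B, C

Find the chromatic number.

3

B, C, F are mutually adjacent, so at least 3 colors are needed.
A valid assignment using 3 colors: A=1, B=2, C=1, D=3, E=2, F=3. No two adjacent vertices share a color.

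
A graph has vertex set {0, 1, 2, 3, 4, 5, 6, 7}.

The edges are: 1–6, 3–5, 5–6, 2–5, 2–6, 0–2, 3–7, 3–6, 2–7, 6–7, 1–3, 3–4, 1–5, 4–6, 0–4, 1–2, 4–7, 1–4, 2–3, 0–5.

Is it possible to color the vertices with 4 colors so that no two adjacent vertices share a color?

No

1, 2, 3, 5, 6 are pairwise adjacent (a clique of size 5), so at least 5 colors are needed.
So 4 colors are not enough.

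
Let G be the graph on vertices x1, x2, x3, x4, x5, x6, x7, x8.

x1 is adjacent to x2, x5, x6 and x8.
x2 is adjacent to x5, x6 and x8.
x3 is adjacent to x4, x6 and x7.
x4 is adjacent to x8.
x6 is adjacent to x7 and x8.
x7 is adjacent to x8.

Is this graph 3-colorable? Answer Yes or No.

No

x1, x2, x6, x8 are pairwise adjacent (a clique of size 4), so at least 4 colors are needed.
So 3 colors are not enough.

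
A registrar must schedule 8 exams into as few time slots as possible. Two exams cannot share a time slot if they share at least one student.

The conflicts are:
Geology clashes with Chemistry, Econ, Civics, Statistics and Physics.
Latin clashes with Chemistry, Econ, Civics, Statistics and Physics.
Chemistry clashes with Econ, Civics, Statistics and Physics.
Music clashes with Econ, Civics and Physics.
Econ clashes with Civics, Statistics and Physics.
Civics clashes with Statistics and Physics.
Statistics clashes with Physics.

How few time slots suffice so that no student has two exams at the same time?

6

Latin, Chemistry, Econ, Civics, Statistics, Physics all conflict with each other, so at least 6 time slots are needed.
6 time slots suffice: Geology=6, Latin=6, Chemistry=5, Music=4, Econ=2, Civics=1, Statistics=4, Physics=3. No two conflicting exams share a time slot.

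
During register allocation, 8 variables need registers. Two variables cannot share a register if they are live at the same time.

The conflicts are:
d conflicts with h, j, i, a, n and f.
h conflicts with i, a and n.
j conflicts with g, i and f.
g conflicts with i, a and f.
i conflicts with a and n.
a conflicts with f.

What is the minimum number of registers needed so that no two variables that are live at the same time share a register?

d, h, i, a pairwise conflict, so at least 4 registers are needed.
4 registers suffice: register 1 → {d, g}; register 2 → {i, f}; register 3 → {j, a, n}; register 4 → {h}. Each listed conflict is separated.

4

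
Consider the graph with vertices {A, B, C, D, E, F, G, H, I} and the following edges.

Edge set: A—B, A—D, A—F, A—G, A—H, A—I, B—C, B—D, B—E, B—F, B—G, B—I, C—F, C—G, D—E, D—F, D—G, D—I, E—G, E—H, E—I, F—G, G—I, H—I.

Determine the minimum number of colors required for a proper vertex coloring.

5

B, D, E, G, I are mutually adjacent (a clique of size 5), so at least 5 colors are needed.
5 colors suffice: color red → {G, H}; color blue → {B}; color green → {C, D}; color yellow → {A, E}; color purple → {F, I}. Every edge joins two different colors.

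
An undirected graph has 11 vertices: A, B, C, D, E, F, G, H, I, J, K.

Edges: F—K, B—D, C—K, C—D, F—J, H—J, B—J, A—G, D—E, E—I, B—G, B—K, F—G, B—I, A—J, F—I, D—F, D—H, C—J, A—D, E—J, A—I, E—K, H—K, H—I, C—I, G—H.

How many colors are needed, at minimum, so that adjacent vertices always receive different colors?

A and I are adjacent, so at least 2 colors are needed.
2 colors suffice: A=blue, B=blue, C=blue, D=red, E=blue, F=blue, G=red, H=blue, I=red, J=red, K=red. No two adjacent vertices share a color.

2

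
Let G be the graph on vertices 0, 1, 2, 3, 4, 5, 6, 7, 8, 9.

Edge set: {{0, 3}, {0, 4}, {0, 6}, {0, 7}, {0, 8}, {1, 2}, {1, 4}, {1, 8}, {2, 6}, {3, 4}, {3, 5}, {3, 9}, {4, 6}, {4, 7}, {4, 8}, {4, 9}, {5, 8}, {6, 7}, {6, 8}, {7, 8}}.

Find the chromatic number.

0, 4, 6, 7, 8 form a clique, so at least 5 colors are needed.
5 colors suffice: color a → {2, 4, 5}; color b → {3, 8}; color c → {0, 1, 9}; color d → {6}; color e → {7}. No two adjacent vertices share a color.

5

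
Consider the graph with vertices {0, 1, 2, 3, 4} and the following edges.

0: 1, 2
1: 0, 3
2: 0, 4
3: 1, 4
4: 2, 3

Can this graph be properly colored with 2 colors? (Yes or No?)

No

The cycle 1-0-2-4-3-1 has odd length 5, so it cannot be 2-colored; at least 3 colors are needed.
So 2 colors are not enough.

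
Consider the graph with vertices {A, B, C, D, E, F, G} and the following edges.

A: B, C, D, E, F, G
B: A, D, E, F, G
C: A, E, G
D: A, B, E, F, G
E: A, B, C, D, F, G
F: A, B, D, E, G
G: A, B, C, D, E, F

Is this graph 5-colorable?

No

A, B, D, E, F, G are mutually adjacent (a clique of size 6), so at least 6 colors are needed.
So 5 colors are not enough.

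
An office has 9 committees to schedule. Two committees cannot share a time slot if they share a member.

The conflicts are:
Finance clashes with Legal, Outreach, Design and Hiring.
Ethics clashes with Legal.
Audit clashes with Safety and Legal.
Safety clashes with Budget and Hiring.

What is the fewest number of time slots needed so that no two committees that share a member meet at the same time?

3

The cycle Safety-Hiring-Finance-Legal-Audit-Safety has odd length 5, so it cannot be 2-colored; at least 3 time slots are needed.
A valid assignment using 3 time slots: Finance=1, Ethics=1, Audit=3, Safety=1, Legal=2, Budget=2, Outreach=2, Design=2, Hiring=2. Every pair that conflicts lands in different time slots.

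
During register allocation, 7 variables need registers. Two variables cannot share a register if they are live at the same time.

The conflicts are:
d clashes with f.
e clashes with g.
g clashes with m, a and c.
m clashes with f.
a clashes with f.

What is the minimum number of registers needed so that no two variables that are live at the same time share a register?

d and f conflict, so at least 2 registers are needed.
2 registers suffice: d=2, e=2, g=1, m=2, a=2, f=1, c=2. Each listed conflict is separated.

2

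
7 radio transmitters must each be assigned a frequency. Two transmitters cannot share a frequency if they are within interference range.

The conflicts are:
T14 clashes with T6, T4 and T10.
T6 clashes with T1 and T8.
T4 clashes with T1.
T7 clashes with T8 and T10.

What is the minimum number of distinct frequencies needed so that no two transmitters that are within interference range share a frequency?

3

The cycle T6-T14-T10-T7-T8-T6 has odd length 5, so it cannot be 2-colored; at least 3 frequencies are needed.
3 frequencies suffice: T14=1, T6=2, T4=2, T7=3, T1=1, T8=1, T10=2. Every pair that conflicts lands in different frequencies.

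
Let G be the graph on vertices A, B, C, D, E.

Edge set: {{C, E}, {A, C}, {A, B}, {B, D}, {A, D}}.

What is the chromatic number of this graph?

3

A, B, D are pairwise adjacent, so at least 3 colors are needed.
A valid assignment using 3 colors: A=1, B=3, C=2, D=2, E=1. No two adjacent vertices share a color.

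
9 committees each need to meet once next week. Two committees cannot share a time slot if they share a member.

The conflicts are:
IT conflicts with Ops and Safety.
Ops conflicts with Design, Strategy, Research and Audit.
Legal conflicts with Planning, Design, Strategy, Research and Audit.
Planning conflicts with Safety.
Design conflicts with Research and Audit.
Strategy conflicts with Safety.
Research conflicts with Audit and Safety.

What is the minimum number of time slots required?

4

Legal, Design, Research, Audit all conflict with each other, so at least 4 time slots are needed.
4 time slots suffice: IT=1, Ops=2, Legal=2, Planning=1, Design=3, Strategy=1, Research=1, Audit=4, Safety=2. Every pair that conflicts lands in different time slots.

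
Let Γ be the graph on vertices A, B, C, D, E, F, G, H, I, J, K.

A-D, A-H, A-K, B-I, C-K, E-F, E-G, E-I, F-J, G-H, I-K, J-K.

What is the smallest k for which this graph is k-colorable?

3

The cycle J-K-I-E-F-J has odd length 5, so it cannot be 2-colored; at least 3 colors are needed.
3 colors suffice: color 1 → {B, D, E, H, K}; color 2 → {A, C, G, I, J}; color 3 → {F}. No two adjacent vertices share a color.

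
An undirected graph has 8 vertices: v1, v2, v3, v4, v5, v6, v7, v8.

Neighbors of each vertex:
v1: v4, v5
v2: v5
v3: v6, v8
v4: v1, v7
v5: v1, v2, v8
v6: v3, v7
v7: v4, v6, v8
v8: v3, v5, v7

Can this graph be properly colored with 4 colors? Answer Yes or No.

Yes

The chromatic number is 3. The cycle v1-v5-v8-v7-v4-v1 has odd length 5, so it cannot be 2-colored; at least 3 colors are needed.
A valid assignment using 3 colors: v1=green, v2=red, v3=blue, v4=red, v5=blue, v6=red, v7=blue, v8=red.
Since 4 ≥ 3, a proper 4-coloring certainly exists.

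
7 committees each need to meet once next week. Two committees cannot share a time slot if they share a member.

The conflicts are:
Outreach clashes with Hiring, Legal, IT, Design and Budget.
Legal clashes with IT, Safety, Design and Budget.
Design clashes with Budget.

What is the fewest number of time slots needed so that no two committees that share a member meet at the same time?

Outreach, Legal, Design, Budget all conflict with each other, so at least 4 time slots are needed.
Using 4 time slots: Outreach=1, Hiring=2, Legal=2, IT=3, Safety=1, Design=3, Budget=4. No two conflicting committees share a time slot.

4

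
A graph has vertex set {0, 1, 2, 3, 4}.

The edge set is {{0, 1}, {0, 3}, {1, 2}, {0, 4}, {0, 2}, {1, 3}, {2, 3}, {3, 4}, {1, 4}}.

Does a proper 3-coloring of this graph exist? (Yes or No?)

0, 1, 3, 4 form a clique, so at least 4 colors are needed.
So 3 colors are not enough.

No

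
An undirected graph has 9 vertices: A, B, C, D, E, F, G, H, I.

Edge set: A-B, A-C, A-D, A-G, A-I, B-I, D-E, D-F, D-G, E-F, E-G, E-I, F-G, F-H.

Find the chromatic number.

D, E, F, G are mutually adjacent (a clique of size 4), so at least 4 colors are needed.
A valid assignment using 4 colors: A=1, B=3, C=2, D=4, E=3, F=1, G=2, H=2, I=2. Each edge has distinct colors on its endpoints.

4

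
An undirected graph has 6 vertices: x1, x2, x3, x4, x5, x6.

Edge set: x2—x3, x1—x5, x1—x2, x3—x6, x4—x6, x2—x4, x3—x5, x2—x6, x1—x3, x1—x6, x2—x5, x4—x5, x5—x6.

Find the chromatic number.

x1, x2, x3, x5, x6 are pairwise adjacent (a clique of size 5), so at least 5 colors are needed.
One proper 5-coloring: x1=P, x2=R, x3=Y, x4=Y, x5=B, x6=G. No two adjacent vertices share a color.

5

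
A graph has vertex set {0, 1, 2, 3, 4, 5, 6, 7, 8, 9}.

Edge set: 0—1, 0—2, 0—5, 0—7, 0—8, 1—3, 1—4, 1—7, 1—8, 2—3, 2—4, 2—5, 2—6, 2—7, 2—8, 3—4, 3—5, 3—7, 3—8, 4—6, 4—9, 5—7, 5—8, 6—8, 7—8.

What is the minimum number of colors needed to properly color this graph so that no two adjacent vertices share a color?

0, 2, 5, 7, 8 form a clique, so at least 5 colors are needed.
5 colors suffice: color a → {4, 8}; color b → {1, 2, 9}; color c → {6, 7}; color d → {0, 3}; color e → {5}. Every edge joins two different colors.

5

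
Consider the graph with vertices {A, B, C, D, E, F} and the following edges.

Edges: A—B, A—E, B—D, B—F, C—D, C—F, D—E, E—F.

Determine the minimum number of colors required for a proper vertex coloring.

2

A and E are adjacent, so at least 2 colors are needed.
2 colors suffice: color red → {A, D, F}; color blue → {B, C, E}. No two adjacent vertices share a color.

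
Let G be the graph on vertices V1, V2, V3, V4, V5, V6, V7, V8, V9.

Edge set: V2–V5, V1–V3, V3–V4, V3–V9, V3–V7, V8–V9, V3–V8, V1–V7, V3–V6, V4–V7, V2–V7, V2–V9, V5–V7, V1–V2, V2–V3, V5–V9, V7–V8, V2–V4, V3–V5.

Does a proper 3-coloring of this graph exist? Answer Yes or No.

V1, V2, V3, V7 are mutually adjacent (a clique of size 4), so at least 4 colors are needed.
So 3 colors are not enough.

No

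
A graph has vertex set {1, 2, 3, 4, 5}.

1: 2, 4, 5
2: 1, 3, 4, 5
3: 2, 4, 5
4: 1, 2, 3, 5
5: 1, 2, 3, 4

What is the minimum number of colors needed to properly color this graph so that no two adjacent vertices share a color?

4

2, 3, 4, 5 are mutually adjacent (a clique of size 4), so at least 4 colors are needed.
4 colors suffice: 1=d, 2=b, 3=d, 4=c, 5=a. Each edge has distinct colors on its endpoints.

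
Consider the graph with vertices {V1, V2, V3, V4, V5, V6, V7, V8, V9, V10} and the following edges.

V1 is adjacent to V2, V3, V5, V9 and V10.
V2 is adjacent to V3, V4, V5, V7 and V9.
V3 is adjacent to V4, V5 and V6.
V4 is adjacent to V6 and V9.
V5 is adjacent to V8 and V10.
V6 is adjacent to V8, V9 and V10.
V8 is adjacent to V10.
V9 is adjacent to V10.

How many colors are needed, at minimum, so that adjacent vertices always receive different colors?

V1, V2, V3, V5 are pairwise adjacent (a clique of size 4), so at least 4 colors are needed.
A valid assignment using 4 colors: V1=4, V2=1, V3=3, V4=4, V5=2, V6=1, V7=2, V8=4, V9=2, V10=3. No two adjacent vertices share a color.

4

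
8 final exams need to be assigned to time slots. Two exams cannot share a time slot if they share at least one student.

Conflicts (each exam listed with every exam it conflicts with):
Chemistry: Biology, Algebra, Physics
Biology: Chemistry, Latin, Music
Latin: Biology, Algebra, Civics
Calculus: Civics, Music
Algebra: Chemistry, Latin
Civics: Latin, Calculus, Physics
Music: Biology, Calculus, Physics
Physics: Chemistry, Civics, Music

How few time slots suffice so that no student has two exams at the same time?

The cycle Latin-Civics-Calculus-Music-Biology-Latin has odd length 5, so it cannot be 2-colored; at least 3 time slots are needed.
3 time slots suffice: Chemistry=3, Biology=1, Latin=2, Calculus=2, Algebra=1, Civics=1, Music=3, Physics=2. Each listed conflict is separated.

3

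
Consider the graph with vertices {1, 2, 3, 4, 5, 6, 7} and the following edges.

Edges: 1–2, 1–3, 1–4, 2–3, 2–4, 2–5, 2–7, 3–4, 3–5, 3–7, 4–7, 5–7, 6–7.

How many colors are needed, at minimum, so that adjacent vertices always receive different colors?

4

1, 2, 3, 4 form a clique, so at least 4 colors are needed.
4 colors suffice: color red → {2, 6}; color blue → {1, 7}; color green → {3}; color yellow → {4, 5}. No two adjacent vertices share a color.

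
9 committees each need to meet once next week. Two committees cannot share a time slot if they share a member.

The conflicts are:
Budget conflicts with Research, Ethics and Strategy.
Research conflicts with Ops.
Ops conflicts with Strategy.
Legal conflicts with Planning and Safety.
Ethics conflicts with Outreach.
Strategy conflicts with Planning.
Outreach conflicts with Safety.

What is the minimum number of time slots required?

The cycle Planning-Legal-Safety-Outreach-Ethics-Budget-Strategy-Planning has odd length 7, so it cannot be 2-colored; at least 3 time slots are needed.
A valid assignment using 3 time slots: Budget=2, Research=1, Ops=2, Legal=1, Ethics=3, Strategy=1, Outreach=1, Planning=2, Safety=2. Every pair that conflicts lands in different time slots.

3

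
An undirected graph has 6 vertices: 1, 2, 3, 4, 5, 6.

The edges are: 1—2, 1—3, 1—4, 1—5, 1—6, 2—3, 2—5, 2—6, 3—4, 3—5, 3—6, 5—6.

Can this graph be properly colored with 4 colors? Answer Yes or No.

1, 2, 3, 5, 6 form a clique, so at least 5 colors are needed.
So 4 colors are not enough.

No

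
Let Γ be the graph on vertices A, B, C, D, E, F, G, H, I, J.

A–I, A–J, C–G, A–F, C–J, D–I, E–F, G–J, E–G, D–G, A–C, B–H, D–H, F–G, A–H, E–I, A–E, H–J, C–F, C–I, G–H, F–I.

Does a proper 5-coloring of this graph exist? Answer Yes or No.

The chromatic number is 4. A, C, F, I are pairwise adjacent (a clique of size 4), so at least 4 colors are needed.
4 colors suffice: A=red, B=red, C=green, D=green, E=green, F=yellow, G=red, H=blue, I=blue, J=yellow.
Since 5 ≥ 4, a proper 5-coloring certainly exists.

Yes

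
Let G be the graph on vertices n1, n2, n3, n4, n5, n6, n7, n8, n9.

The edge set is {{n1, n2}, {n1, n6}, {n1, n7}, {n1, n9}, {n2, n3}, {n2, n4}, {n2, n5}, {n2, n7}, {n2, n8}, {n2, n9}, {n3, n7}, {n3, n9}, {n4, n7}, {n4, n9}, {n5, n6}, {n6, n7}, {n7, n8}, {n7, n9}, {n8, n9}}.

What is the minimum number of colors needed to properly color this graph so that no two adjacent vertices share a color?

n1, n2, n7, n9 are mutually adjacent (a clique of size 4), so at least 4 colors are needed.
4 colors suffice: color 1 → {n5, n7}; color 2 → {n2, n6}; color 3 → {n9}; color 4 → {n1, n3, n4, n8}. No two adjacent vertices share a color.

4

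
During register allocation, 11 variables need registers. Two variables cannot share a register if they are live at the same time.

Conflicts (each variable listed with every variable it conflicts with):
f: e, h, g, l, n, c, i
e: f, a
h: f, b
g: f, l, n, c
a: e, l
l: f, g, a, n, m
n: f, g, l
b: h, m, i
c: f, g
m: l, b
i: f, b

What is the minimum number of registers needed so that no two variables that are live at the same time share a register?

4

f, g, l, n pairwise conflict, so at least 4 registers are needed.
Using 4 registers: f=1, e=2, h=2, g=3, a=1, l=2, n=4, b=1, c=2, m=3, i=2. No two conflicting variables share a register.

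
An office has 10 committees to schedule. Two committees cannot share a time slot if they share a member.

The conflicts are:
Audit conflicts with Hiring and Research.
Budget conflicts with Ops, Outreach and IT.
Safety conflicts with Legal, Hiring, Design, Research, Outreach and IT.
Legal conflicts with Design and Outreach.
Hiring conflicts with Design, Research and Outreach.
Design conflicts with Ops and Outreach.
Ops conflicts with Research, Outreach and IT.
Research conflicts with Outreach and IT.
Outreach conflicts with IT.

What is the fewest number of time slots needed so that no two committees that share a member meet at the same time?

Safety, Research, Outreach, IT pairwise conflict, so at least 4 time slots are needed.
Using 4 time slots: Audit=1, Budget=2, Safety=3, Legal=4, Hiring=4, Design=2, Ops=3, Research=2, Outreach=1, IT=4. No two conflicting committees share a time slot.

4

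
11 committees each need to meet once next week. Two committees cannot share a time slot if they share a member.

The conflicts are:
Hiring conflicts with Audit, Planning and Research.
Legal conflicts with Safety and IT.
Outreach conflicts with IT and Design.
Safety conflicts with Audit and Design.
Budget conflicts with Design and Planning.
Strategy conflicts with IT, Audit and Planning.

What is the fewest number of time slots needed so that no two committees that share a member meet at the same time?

The cycle Legal-Safety-Audit-Strategy-IT-Legal has odd length 5, so it cannot be 2-colored; at least 3 time slots are needed.
3 time slots suffice: time slot 1 → {IT, Audit, Design, Planning, Research}; time slot 2 → {Hiring, Outreach, Safety, Budget, Strategy}; time slot 3 → {Legal}. No two conflicting committees share a time slot.

3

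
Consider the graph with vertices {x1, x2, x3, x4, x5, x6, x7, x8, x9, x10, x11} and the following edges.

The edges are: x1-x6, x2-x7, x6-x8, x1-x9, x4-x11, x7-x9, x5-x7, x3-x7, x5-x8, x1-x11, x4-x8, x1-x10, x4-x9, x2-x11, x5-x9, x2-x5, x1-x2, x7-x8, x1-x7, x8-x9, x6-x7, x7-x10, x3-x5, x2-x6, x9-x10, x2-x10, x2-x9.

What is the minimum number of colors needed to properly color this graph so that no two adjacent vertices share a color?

5

x1, x2, x7, x9, x10 are pairwise adjacent (a clique of size 5), so at least 5 colors are needed.
5 colors suffice: color red → {x4, x7}; color blue → {x2, x3, x8}; color green → {x6, x9, x11}; color yellow → {x1, x5}; color purple → {x10}. Each edge has distinct colors on its endpoints.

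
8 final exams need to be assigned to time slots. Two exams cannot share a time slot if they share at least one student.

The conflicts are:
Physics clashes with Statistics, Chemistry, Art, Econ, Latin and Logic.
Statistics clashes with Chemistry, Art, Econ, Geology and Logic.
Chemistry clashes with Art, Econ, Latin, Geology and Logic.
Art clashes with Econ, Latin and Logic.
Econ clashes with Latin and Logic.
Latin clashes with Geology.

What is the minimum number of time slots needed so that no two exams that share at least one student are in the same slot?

Physics, Statistics, Chemistry, Art, Econ, Logic are mutually in conflict, so at least 6 time slots are needed.
A valid assignment using 6 time slots: Physics=5, Statistics=4, Chemistry=1, Art=2, Econ=3, Latin=4, Geology=2, Logic=6. Each listed conflict is separated.

6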